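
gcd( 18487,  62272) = 973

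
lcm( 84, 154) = 924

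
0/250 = 0 = 0.00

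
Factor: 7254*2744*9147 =2^4*3^3*7^3*13^1*31^1*3049^1  =  182070815472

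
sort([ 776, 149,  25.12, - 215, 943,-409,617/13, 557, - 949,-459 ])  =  [ - 949, - 459, - 409, - 215, 25.12, 617/13 , 149, 557, 776, 943]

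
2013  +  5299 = 7312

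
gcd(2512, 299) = 1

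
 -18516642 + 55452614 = 36935972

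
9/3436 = 9/3436 = 0.00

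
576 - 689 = - 113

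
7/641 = 7/641 = 0.01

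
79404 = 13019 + 66385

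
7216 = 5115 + 2101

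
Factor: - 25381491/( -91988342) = 2^( - 1)*3^1 * 709^1*1619^( -1)*11933^1*28409^(-1 )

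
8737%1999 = 741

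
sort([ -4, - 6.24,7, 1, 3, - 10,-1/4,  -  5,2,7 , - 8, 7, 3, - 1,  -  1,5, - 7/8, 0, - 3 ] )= [  -  10,-8, - 6.24 ,-5, - 4, - 3, - 1, - 1, - 7/8, - 1/4,  0, 1, 2, 3,3,5,7,7, 7]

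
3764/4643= 3764/4643  =  0.81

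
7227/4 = 1806 + 3/4  =  1806.75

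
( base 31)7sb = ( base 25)c46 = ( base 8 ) 16666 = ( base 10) 7606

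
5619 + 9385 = 15004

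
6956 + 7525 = 14481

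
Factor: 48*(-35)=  - 1680= -2^4 * 3^1*5^1*7^1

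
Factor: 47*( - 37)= - 1739 = - 37^1*47^1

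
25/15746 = 25/15746  =  0.00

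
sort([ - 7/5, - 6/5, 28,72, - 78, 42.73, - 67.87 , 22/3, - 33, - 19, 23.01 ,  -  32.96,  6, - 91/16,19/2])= [ - 78, - 67.87  , - 33,  -  32.96 , - 19, - 91/16, - 7/5, - 6/5 , 6, 22/3,19/2,23.01,28,42.73, 72]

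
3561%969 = 654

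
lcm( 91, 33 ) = 3003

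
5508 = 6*918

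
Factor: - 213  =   - 3^1*71^1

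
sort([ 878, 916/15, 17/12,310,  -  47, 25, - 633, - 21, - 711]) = [ - 711,-633,-47,-21,17/12,25,916/15, 310, 878]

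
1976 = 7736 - 5760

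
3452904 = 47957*72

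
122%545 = 122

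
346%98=52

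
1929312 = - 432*(  -  4466)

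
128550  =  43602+84948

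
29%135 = 29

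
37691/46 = 819 + 17/46 = 819.37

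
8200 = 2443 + 5757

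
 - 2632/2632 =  - 1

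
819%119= 105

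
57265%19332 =18601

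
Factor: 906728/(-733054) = -453364/366527 = - 2^2*7^( - 1)*52361^(-1 )*113341^1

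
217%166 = 51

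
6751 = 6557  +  194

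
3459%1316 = 827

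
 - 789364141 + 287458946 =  - 501905195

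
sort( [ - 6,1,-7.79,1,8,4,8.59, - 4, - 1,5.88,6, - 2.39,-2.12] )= [-7.79, - 6, - 4, - 2.39, - 2.12, - 1,1,1,4,5.88,  6, 8, 8.59] 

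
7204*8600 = 61954400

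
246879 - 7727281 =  - 7480402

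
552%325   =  227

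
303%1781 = 303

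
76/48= 19/12 = 1.58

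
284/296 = 71/74= 0.96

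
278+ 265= 543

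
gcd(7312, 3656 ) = 3656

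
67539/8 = 67539/8 = 8442.38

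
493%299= 194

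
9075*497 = 4510275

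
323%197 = 126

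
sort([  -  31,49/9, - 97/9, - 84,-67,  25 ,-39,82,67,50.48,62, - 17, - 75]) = [ - 84,-75, - 67, - 39, - 31, - 17, - 97/9,49/9, 25,50.48, 62,  67, 82 ]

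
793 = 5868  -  5075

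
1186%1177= 9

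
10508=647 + 9861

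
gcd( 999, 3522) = 3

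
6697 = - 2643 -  - 9340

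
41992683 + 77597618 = 119590301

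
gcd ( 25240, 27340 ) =20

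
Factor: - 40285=-5^1*7^1*1151^1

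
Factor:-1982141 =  - 7^1*283163^1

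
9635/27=356+ 23/27  =  356.85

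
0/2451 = 0 = 0.00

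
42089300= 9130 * 4610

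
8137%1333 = 139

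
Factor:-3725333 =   -  23^1*161971^1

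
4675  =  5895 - 1220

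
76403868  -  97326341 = -20922473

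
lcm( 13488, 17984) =53952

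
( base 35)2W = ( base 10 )102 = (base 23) 4A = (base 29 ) 3f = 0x66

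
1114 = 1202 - 88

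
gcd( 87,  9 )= 3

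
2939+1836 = 4775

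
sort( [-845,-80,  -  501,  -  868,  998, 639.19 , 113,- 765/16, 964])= [-868, - 845, - 501, - 80, - 765/16 , 113, 639.19,964, 998]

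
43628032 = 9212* 4736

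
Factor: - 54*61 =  - 3294=- 2^1*3^3*61^1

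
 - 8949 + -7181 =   -  16130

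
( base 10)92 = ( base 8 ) 134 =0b1011100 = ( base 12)78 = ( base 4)1130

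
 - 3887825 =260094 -4147919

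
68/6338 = 34/3169 = 0.01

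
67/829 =67/829 = 0.08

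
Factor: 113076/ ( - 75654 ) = -698/467 = - 2^1*349^1*467^(-1) 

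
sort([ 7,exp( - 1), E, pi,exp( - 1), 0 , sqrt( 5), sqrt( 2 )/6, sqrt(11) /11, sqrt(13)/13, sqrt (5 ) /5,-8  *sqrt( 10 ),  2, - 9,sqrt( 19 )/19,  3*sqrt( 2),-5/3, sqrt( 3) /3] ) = [ - 8*sqrt( 10), - 9, - 5/3,0,sqrt( 19)/19 , sqrt( 2 ) /6  ,  sqrt( 13 )/13,sqrt( 11) /11, exp ( - 1),  exp ( - 1 ),sqrt( 5 ) /5,  sqrt( 3 ) /3,2, sqrt( 5), E,  pi, 3*sqrt( 2),  7 ]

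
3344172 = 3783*884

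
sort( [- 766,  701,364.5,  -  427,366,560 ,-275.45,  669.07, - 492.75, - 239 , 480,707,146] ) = [ - 766, - 492.75, - 427, - 275.45 ,-239,  146,364.5,366, 480,560, 669.07,701,707] 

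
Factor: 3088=2^4*193^1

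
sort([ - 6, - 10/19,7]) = [ - 6, - 10/19 , 7] 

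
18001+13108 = 31109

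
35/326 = 35/326 = 0.11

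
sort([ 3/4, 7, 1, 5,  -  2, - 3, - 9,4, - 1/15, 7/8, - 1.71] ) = [-9,-3,  -  2, - 1.71, - 1/15, 3/4, 7/8 , 1, 4,5, 7]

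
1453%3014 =1453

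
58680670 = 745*78766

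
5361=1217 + 4144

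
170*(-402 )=  -  68340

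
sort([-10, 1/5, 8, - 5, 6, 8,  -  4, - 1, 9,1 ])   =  [ - 10, - 5, - 4, - 1,1/5, 1, 6,8, 8, 9 ]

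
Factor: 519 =3^1*173^1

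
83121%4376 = 4353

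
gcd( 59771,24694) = 1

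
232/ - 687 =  - 232/687 = - 0.34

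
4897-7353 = -2456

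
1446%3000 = 1446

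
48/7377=16/2459  =  0.01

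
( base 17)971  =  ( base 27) 3jl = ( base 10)2721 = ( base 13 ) 1314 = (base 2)101010100001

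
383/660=383/660 = 0.58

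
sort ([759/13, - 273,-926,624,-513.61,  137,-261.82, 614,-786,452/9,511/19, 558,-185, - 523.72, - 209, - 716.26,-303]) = [ - 926,-786,-716.26, - 523.72 , - 513.61,-303,-273, - 261.82,-209,-185,511/19, 452/9,  759/13, 137,558,614,624]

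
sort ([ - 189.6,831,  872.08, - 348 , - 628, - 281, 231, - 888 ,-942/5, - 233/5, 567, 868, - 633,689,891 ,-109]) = [ - 888, - 633,-628, - 348,-281, - 189.6,  -  942/5, - 109,-233/5,231,567,689, 831,868,872.08,891]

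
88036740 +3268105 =91304845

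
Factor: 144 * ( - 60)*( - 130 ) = 2^7*3^3*5^2*13^1 = 1123200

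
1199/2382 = 1199/2382= 0.50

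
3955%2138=1817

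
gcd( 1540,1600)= 20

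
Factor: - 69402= -2^1*3^1*43^1*269^1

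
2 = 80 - 78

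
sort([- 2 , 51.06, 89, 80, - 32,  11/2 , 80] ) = [ - 32, - 2,11/2,51.06,80,80,89] 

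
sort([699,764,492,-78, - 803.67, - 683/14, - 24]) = [ - 803.67, - 78, - 683/14, - 24,492,699, 764] 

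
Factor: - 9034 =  - 2^1*4517^1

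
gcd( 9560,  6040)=40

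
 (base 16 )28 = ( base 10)40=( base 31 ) 19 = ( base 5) 130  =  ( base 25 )1F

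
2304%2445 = 2304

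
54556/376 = 13639/94 = 145.10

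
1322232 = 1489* 888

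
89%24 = 17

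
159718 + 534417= 694135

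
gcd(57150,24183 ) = 9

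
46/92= 1/2 = 0.50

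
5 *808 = 4040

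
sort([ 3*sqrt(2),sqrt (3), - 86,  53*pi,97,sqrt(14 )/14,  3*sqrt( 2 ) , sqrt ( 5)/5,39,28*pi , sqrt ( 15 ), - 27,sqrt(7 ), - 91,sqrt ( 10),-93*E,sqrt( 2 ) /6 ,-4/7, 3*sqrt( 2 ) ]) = [ - 93 * E, - 91,- 86, - 27,  -  4/7,sqrt( 2)/6,sqrt( 14 ) /14, sqrt (5 )/5 , sqrt (3), sqrt(7 ),sqrt( 10 ), sqrt( 15),  3*sqrt(2 ), 3*sqrt( 2 ),3*sqrt( 2), 39,28*pi,97, 53 * pi ]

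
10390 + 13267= 23657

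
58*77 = 4466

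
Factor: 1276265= 5^1*255253^1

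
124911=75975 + 48936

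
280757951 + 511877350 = 792635301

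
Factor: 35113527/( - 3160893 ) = -11704509/1053631=   - 3^2*349^( - 1) * 3019^ ( - 1)*1300501^1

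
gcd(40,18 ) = 2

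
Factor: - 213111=-3^5*877^1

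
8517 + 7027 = 15544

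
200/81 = 2 + 38/81 = 2.47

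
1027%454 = 119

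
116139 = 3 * 38713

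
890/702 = 1 + 94/351 = 1.27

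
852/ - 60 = - 15+4/5 = - 14.20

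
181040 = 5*36208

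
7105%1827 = 1624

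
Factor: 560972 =2^2*59^1*2377^1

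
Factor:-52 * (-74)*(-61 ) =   -  2^3*13^1*37^1 * 61^1=- 234728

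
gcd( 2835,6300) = 315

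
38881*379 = 14735899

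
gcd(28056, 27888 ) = 168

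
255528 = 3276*78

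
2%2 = 0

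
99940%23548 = 5748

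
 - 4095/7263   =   - 455/807 = -0.56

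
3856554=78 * 49443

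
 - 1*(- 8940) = 8940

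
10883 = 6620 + 4263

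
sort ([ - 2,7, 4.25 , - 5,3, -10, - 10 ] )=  [ - 10, - 10, - 5, - 2,3,4.25,7 ]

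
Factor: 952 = 2^3*7^1*17^1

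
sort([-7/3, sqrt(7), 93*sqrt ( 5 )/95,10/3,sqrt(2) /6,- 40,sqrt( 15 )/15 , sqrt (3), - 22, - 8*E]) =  [ - 40, - 22, - 8*E, - 7/3,sqrt( 2 ) /6,  sqrt( 15 )/15,sqrt( 3 ),93*sqrt( 5 ) /95,sqrt(7),10/3 ]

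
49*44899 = 2200051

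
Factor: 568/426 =4/3 = 2^2*3^ ( - 1 )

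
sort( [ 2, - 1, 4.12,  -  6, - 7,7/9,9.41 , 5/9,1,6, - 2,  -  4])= [-7, - 6, - 4, - 2, - 1,5/9, 7/9,1,2,4.12,6, 9.41 ] 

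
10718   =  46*233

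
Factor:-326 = - 2^1*163^1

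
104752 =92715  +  12037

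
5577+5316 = 10893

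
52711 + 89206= 141917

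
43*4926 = 211818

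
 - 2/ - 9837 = 2/9837 = 0.00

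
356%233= 123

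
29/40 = 29/40=0.72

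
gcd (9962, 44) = 2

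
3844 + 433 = 4277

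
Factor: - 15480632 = - 2^3*1935079^1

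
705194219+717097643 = 1422291862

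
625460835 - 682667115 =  - 57206280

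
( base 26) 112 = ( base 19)1i1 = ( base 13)422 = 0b1011000000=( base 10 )704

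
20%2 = 0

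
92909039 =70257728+22651311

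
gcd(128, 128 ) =128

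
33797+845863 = 879660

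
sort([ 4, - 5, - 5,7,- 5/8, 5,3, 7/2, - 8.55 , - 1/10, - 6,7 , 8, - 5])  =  [-8.55, - 6, -5, - 5, - 5,-5/8, - 1/10 , 3, 7/2,4,5,7,7, 8]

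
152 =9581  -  9429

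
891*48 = 42768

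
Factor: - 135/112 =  - 2^( - 4)*3^3*5^1*7^( -1)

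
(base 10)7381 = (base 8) 16325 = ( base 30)861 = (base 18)14e1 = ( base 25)BK6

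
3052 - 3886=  - 834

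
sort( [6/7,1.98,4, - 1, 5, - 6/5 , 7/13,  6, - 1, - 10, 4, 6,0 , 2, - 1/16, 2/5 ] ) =[-10,  -  6/5,-1 ,-1, - 1/16, 0, 2/5,  7/13 , 6/7 , 1.98,2,  4, 4 , 5, 6, 6] 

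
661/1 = 661 = 661.00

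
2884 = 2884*1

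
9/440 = 9/440 = 0.02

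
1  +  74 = 75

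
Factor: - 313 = - 313^1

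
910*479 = 435890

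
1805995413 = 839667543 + 966327870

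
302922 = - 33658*(- 9)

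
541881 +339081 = 880962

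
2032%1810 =222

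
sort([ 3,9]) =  [ 3,9 ] 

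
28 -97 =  - 69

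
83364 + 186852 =270216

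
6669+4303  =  10972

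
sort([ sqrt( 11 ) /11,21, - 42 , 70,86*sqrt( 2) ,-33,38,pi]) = [ - 42,-33,sqrt(11) /11,pi , 21,38,  70,86*sqrt( 2)]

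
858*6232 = 5347056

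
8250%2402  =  1044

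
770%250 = 20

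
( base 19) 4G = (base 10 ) 92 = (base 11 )84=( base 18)52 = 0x5C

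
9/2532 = 3/844 = 0.00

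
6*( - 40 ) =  - 240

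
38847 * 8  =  310776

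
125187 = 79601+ 45586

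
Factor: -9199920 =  - 2^4*3^1*5^1* 38333^1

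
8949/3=2983  =  2983.00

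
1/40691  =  1/40691 = 0.00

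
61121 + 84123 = 145244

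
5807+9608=15415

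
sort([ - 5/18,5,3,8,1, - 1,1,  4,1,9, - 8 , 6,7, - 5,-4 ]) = [ - 8, - 5, - 4, - 1, - 5/18,1,  1,1,3,4,5,6,7,8, 9]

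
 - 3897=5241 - 9138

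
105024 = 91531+13493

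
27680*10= 276800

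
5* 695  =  3475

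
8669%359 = 53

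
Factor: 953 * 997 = 950141 = 953^1*997^1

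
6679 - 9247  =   - 2568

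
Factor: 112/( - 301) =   -  2^4*43^ ( - 1 ) = - 16/43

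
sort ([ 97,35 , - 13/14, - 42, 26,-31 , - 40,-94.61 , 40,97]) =[ - 94.61, - 42, - 40, - 31, - 13/14  ,  26, 35, 40, 97, 97] 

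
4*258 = 1032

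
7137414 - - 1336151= 8473565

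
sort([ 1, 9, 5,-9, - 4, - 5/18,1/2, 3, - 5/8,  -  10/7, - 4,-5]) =[ - 9,  -  5 , - 4, - 4  , - 10/7 , -5/8, - 5/18, 1/2,  1,3, 5,9 ]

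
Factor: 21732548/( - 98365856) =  - 5433137/24591464 = - 2^ ( - 3)*3073933^( - 1)*5433137^1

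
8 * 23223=185784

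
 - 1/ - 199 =1/199 = 0.01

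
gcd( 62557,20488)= 1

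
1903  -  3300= - 1397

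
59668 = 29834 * 2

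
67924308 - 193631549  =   - 125707241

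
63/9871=63/9871  =  0.01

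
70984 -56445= 14539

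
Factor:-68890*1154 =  - 79499060= - 2^2*5^1*83^2*577^1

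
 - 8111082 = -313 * 25914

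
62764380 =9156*6855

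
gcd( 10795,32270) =5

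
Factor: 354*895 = 316830 = 2^1*3^1*5^1*59^1*179^1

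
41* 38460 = 1576860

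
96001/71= 1352 + 9/71 = 1352.13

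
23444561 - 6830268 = 16614293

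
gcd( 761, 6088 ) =761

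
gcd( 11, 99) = 11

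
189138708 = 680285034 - 491146326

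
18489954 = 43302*427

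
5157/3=1719 = 1719.00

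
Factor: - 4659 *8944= - 41670096 =- 2^4*3^1*13^1*43^1*1553^1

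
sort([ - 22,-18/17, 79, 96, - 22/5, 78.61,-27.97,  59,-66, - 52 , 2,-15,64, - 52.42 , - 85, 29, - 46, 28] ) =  [- 85, - 66,  -  52.42,-52, - 46, - 27.97,-22,-15 , - 22/5, - 18/17, 2,28,29,59 , 64, 78.61,79, 96 ]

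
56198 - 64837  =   - 8639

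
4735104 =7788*608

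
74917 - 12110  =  62807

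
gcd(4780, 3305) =5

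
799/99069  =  799/99069 = 0.01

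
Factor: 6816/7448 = 852/931 = 2^2*3^1*7^( - 2)*19^ (  -  1) * 71^1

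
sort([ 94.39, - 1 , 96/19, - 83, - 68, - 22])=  [ - 83, - 68, - 22  , - 1, 96/19, 94.39 ]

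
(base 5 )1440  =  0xf5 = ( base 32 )7L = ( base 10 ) 245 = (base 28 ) 8l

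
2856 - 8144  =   - 5288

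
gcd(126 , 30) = 6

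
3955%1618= 719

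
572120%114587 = 113772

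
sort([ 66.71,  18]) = [18,66.71]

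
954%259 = 177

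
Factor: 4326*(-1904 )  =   - 2^5*3^1*7^2*17^1*  103^1  =  - 8236704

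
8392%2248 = 1648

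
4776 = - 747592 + 752368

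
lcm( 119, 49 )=833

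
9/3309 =3/1103 = 0.00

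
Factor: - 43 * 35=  - 1505  =  - 5^1 *7^1*43^1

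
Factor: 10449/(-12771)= -9/11 = -3^2*11^(- 1)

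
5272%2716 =2556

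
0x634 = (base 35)1ad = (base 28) 20k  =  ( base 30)1MS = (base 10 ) 1588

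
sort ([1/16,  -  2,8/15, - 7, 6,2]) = [-7, - 2,1/16,8/15  ,  2,  6]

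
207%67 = 6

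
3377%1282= 813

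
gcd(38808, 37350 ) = 18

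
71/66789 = 71/66789  =  0.00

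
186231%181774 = 4457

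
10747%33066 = 10747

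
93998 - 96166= - 2168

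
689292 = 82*8406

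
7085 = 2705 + 4380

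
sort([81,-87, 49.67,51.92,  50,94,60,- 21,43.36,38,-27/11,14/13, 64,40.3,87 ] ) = [ - 87, -21 , - 27/11,14/13,38, 40.3, 43.36,49.67,50,51.92, 60, 64, 81,87,94 ]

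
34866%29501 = 5365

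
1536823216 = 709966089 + 826857127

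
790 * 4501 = 3555790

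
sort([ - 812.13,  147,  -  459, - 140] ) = [ - 812.13 ,-459, - 140, 147]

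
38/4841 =38/4841 = 0.01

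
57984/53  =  1094 +2/53=1094.04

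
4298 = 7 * 614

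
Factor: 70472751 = 3^1*61^1*109^1*3533^1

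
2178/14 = 155+4/7 = 155.57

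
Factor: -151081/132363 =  -3^( - 2)*11^(- 1)*  113^1 = - 113/99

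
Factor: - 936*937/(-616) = 3^2*7^ ( -1 )*11^ (  -  1)*13^1*937^1 = 109629/77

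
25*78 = 1950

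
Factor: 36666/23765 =54/35 = 2^1 *3^3*5^( - 1)*7^( - 1 )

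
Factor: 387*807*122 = 2^1*3^3*43^1*61^1*269^1  =  38101698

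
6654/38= 175 + 2/19 = 175.11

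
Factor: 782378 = 2^1*31^1*12619^1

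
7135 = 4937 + 2198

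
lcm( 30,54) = 270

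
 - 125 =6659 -6784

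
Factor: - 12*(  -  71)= 852=2^2*3^1*71^1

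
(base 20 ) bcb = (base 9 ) 6337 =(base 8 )11053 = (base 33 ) 48v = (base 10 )4651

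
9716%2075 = 1416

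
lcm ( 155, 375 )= 11625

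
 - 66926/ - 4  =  16731 + 1/2  =  16731.50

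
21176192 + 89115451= 110291643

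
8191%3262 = 1667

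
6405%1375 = 905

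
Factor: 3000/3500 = 2^1*3^1*7^ ( - 1) = 6/7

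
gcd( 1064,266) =266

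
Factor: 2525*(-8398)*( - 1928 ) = 2^4*5^2 * 13^1 * 17^1*19^1 * 101^1*241^1 = 40883143600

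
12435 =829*15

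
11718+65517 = 77235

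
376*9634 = 3622384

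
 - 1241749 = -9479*131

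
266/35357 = 38/5051=0.01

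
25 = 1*25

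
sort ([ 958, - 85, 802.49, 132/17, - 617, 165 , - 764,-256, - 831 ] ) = [ - 831, - 764 , - 617,-256, - 85,132/17,  165,802.49 , 958 ]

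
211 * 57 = 12027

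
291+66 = 357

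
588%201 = 186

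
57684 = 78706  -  21022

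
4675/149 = 4675/149 = 31.38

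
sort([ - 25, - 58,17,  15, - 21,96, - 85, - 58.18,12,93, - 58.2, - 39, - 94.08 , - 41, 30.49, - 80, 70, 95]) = [ -94.08 ,- 85, - 80 ,-58.2,- 58.18 , - 58, - 41 , - 39, - 25, - 21, 12,15, 17,  30.49, 70, 93, 95 , 96 ]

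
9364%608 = 244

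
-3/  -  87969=1/29323 = 0.00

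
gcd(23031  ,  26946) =27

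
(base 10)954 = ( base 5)12304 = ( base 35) r9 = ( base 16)3ba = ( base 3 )1022100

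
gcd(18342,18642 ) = 6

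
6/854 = 3/427 = 0.01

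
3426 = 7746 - 4320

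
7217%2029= 1130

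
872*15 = 13080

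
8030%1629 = 1514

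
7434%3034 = 1366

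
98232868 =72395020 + 25837848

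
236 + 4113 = 4349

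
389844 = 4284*91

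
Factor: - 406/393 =-2^1*3^( - 1 )*7^1*29^1*131^( - 1)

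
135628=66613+69015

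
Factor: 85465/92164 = 2^( - 2)*5^1*17093^1*23041^(-1) 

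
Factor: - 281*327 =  - 91887 =-3^1*109^1*281^1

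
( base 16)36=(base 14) 3c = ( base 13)42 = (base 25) 24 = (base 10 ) 54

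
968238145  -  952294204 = 15943941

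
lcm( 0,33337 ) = 0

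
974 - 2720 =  - 1746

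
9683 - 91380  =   - 81697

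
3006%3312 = 3006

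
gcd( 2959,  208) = 1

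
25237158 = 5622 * 4489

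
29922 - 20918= 9004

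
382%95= 2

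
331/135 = 331/135 = 2.45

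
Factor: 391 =17^1*23^1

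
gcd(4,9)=1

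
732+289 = 1021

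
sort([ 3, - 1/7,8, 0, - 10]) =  [-10, - 1/7,0, 3, 8]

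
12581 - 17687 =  - 5106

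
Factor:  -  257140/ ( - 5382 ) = 430/9 = 2^1*3^ ( - 2)*5^1*43^1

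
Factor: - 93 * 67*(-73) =3^1 * 31^1*67^1 * 73^1 = 454863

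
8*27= 216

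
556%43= 40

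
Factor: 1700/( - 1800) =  - 2^( - 1 )*3^ ( - 2) * 17^1 = - 17/18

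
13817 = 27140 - 13323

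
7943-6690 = 1253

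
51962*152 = 7898224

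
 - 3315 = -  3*1105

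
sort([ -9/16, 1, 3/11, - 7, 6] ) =[ - 7, - 9/16, 3/11, 1, 6 ]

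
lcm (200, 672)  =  16800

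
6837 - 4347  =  2490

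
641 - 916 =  - 275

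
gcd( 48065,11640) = 5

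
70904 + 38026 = 108930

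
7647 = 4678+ 2969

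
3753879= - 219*(-17141)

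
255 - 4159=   -  3904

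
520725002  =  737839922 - 217114920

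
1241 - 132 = 1109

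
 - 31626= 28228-59854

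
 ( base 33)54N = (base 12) 32a8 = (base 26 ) 87A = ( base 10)5600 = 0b1010111100000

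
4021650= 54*74475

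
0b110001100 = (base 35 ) bb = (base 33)c0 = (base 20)JG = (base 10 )396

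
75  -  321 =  - 246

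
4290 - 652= 3638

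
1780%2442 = 1780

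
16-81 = - 65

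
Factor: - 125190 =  - 2^1*3^2*5^1*13^1*107^1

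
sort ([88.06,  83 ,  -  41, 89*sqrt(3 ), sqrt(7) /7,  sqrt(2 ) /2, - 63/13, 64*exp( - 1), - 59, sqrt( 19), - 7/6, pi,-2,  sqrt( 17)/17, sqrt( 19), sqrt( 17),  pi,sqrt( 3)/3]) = [ - 59, - 41, - 63/13, - 2, - 7/6,sqrt( 17 )/17, sqrt( 7)/7,sqrt( 3)/3,sqrt ( 2) /2,pi, pi, sqrt( 17),  sqrt( 19), sqrt (19), 64*exp(-1), 83, 88.06, 89*sqrt(3) ]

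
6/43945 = 6/43945  =  0.00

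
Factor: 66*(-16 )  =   - 1056=-2^5*  3^1*11^1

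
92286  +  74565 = 166851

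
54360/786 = 69 + 21/131=69.16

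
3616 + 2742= 6358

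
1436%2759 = 1436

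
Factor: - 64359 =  - 3^2*7151^1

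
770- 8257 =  - 7487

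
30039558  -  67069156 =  - 37029598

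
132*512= 67584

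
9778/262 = 4889/131 = 37.32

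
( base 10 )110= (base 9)132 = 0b1101110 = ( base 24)4e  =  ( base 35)35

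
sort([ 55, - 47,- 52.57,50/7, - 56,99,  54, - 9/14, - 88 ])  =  [ - 88, - 56,  -  52.57, - 47, -9/14, 50/7,54, 55, 99]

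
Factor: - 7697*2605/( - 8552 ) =20050685/8552 = 2^( - 3)*5^1*43^1*179^1*521^1*1069^(  -  1 )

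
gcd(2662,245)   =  1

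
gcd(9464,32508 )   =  28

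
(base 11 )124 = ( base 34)4b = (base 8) 223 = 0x93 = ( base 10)147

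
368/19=368/19=   19.37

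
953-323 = 630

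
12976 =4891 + 8085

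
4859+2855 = 7714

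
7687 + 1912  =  9599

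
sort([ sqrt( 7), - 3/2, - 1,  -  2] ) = [ - 2,-3/2, - 1,  sqrt( 7) ]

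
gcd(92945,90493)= 1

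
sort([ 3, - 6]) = [ - 6,3]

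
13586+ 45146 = 58732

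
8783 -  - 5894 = 14677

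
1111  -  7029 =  - 5918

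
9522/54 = 529/3 =176.33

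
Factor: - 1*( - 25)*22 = 2^1 * 5^2*11^1   =  550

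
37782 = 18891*2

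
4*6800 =27200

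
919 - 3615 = -2696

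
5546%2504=538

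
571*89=50819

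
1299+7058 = 8357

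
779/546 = 1+233/546 = 1.43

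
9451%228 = 103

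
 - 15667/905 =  - 18 + 623/905 = - 17.31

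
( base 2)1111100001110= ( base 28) a3q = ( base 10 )7950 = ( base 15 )2550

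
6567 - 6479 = 88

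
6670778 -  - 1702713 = 8373491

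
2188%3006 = 2188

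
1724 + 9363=11087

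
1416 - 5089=  -  3673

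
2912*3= 8736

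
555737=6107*91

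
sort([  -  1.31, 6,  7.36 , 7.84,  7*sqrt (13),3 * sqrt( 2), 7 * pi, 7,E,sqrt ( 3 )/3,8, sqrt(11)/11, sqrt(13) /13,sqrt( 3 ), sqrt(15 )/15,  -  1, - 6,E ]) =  [ - 6 ,- 1.31,-1,sqrt( 15)/15, sqrt(13 )/13, sqrt (11) /11,  sqrt( 3) /3, sqrt( 3),E, E, 3 * sqrt( 2 ), 6,  7, 7.36, 7.84,8,  7 * pi, 7*sqrt( 13 )]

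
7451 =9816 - 2365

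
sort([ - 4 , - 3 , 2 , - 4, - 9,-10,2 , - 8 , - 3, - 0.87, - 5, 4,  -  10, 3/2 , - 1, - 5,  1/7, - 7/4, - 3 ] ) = [ - 10 , - 10, - 9, - 8,- 5, - 5 , - 4 , - 4, - 3, - 3,-3 , - 7/4, - 1, - 0.87 , 1/7,3/2 , 2,2,  4 ]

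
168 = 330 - 162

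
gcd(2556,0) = 2556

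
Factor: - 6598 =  -2^1*3299^1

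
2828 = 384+2444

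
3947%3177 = 770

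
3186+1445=4631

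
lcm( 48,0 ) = 0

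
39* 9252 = 360828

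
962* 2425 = 2332850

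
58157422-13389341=44768081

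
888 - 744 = 144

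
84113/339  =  84113/339 = 248.12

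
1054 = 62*17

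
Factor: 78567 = 3^1*26189^1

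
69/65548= 69/65548 = 0.00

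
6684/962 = 3342/481 = 6.95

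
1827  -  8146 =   -  6319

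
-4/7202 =-2/3601 = - 0.00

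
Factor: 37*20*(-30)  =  -2^3 * 3^1*5^2*37^1= - 22200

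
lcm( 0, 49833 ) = 0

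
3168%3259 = 3168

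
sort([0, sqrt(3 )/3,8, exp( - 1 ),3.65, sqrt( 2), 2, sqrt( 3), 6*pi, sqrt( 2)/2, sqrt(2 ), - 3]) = [ - 3, 0, exp (-1), sqrt( 3 ) /3,sqrt( 2) /2, sqrt(2),sqrt (2), sqrt (3), 2,3.65, 8, 6 *pi ]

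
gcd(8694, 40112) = 46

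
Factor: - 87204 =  - 2^2*3^1*13^2*43^1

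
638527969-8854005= 629673964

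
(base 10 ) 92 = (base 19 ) 4G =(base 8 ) 134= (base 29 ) 35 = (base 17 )57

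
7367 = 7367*1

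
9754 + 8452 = 18206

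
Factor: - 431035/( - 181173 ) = 935/393 = 3^(-1 )*5^1 * 11^1 *17^1*131^( - 1 ) 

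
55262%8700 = 3062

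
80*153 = 12240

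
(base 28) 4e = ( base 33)3r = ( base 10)126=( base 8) 176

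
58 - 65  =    -  7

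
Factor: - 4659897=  - 3^1*11^1*141209^1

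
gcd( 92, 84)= 4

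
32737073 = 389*84157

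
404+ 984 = 1388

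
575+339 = 914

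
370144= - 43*( - 8608) 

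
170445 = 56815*3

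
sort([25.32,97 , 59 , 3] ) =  [ 3, 25.32, 59, 97]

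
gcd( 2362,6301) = 1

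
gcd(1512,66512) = 8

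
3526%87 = 46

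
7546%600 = 346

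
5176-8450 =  - 3274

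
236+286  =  522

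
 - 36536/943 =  - 36536/943 = - 38.74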